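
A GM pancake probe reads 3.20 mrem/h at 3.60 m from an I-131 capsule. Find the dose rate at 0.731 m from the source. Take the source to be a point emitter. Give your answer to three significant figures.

Using I₁d₁² = I₂d₂², the rate at 0.731 m is
3.20 × (3.60/0.731)² = 3.20 × 24.25 = 77.60 mrem/h.

77.6 mrem/h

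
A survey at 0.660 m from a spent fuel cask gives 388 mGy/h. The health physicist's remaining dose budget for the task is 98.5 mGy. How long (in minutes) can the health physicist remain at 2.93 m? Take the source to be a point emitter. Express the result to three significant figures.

By the inverse-square law, rate at 2.93 m:
(0.660/2.93)² = 0.05074, so 388 × 0.05074 = 19.69 mGy/h.
Stay time = 98.5 mGy ÷ 19.69 mGy/h = 5.003 h = 300.2 min.

300 min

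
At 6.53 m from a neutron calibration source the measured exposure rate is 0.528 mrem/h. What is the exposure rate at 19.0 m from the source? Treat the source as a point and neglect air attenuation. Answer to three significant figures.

Since intensity falls as 1/r², scaling from 6.53 m to 19.0 m:
(6.53/19.0)² = 0.1181, so 0.528 × 0.1181 = 0.06236 mrem/h.

0.0624 mrem/h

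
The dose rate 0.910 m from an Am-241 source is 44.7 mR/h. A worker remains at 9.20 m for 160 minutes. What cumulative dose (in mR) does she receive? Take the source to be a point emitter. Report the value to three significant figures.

1.17 mR

By the inverse-square law, rate at 9.20 m:
(0.910/9.20)² = 0.009784, so 44.7 × 0.009784 = 0.4373 mR/h.
Dose = rate × time = 0.4373 mR/h × 2.667 h = 1.166 mR.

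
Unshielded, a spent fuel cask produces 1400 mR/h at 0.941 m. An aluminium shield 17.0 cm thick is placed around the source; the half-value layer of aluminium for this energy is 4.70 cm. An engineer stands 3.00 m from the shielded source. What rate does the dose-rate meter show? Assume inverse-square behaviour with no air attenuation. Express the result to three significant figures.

11.2 mR/h

Distance alone: (0.941/3.00)² = 0.09839, so 1400 × 0.09839 = 137.7 mR/h.
Shield: 17.0/4.70 = 3.617 half-value layers → attenuation 2^(−3.617) = 0.08150.
Combined: 137.7 × 0.08150 = 11.22 mR/h.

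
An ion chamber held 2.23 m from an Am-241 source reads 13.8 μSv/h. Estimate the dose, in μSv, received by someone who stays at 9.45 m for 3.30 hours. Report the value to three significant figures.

2.54 μSv

Using I₁d₁² = I₂d₂², rate at 9.45 m:
(2.23/9.45)² = 0.05569, so 13.8 × 0.05569 = 0.7685 μSv/h.
Dose = rate × time = 0.7685 μSv/h × 3.300 h = 2.536 μSv.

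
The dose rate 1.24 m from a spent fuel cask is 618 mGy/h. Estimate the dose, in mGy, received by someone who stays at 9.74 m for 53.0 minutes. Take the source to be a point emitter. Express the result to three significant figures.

Intensity scales as (d₁/d₂)², so rate at 9.74 m:
618 × (1.24/9.74)² = 618 × 0.01621 = 10.02 mGy/h.
Dose = rate × time = 10.02 mGy/h × 0.8833 h = 8.851 mGy.

8.85 mGy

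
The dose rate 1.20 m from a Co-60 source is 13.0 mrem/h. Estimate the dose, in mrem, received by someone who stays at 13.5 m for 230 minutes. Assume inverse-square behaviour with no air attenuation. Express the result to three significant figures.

Using I₁d₁² = I₂d₂², rate at 13.5 m:
(1.20/13.5)² = 0.007901, so 13.0 × 0.007901 = 0.1027 mrem/h.
Dose = rate × time = 0.1027 mrem/h × 3.833 h = 0.3936 mrem.

0.394 mrem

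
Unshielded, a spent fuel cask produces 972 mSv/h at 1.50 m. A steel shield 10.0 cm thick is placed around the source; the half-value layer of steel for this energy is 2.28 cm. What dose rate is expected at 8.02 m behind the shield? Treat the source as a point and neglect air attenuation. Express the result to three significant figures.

1.63 mSv/h

Distance alone: 972 × (1.50/8.02)² = 972 × 0.03498 = 34.00 mSv/h.
Shield: 10.0/2.28 = 4.386 half-value layers → attenuation 2^(−4.386) = 0.04783.
Combined: 34.00 × 0.04783 = 1.626 mSv/h.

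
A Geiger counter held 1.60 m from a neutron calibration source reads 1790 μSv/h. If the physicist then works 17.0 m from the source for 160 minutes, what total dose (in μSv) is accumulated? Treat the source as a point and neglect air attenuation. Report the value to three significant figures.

By the inverse-square law, rate at 17.0 m:
1790 × (1.60/17.0)² = 1790 × 0.008858 = 15.86 μSv/h.
Dose = rate × time = 15.86 μSv/h × 2.667 h = 42.30 μSv.

42.3 μSv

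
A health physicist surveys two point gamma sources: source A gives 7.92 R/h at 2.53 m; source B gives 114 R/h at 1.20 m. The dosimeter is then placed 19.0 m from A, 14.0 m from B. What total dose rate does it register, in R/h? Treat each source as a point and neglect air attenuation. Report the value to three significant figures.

0.978 R/h

Each source contributes Iᵢ·(dᵢ/rᵢ)²; contributions add.
A: 7.92 × (2.53/19.0)² = 0.1404 R/h
B: 114 × (1.20/14.0)² = 0.8376 R/h
Total = 0.1404 + 0.8376 = 0.9780 R/h.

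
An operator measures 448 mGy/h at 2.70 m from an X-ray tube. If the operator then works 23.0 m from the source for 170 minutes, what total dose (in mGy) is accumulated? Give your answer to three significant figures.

Applying the 1/r² law, rate at 23.0 m:
448 × (2.70/23.0)² = 448 × 0.01378 = 6.173 mGy/h.
Dose = rate × time = 6.173 mGy/h × 2.833 h = 17.49 mGy.

17.5 mGy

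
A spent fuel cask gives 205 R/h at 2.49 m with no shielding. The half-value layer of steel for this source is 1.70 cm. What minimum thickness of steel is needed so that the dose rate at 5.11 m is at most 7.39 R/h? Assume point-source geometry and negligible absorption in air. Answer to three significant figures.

4.62 cm

At 5.11 m, distance alone gives 205 × (2.49/5.11)² = 205 × 0.2374 = 48.67 R/h.
Further attenuation needed: 48.67/7.39 = 6.586.
n = log₂(6.586) = 2.719 half-value layers.
Thickness = 2.719 × 1.70 cm = 4.622 cm.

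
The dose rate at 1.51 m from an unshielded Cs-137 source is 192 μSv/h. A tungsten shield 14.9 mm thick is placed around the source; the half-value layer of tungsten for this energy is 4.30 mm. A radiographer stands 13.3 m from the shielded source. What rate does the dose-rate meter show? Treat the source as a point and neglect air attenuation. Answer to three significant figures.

0.224 μSv/h

Distance alone: 192 × (1.51/13.3)² = 192 × 0.01289 = 2.475 μSv/h.
Shield: 14.9/4.30 = 3.465 half-value layers → attenuation 2^(−3.465) = 0.09056.
Combined: 2.475 × 0.09056 = 0.2241 μSv/h.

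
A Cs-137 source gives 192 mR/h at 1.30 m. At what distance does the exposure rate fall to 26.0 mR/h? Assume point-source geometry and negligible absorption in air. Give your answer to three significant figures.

3.53 m

Applying the 1/r² law, d₂ = d₁·√(I₁/I₂).
I₁/I₂ = 192/26.0 = 7.385, so d₂ = 1.30 × √7.385 = 3.533 m.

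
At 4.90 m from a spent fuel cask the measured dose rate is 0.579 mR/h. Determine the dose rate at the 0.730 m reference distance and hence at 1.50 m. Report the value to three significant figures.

26.1 mR/h; 6.18 mR/h

By the inverse-square law,
At 0.730 m: 0.579 × (4.90/0.730)² = 0.579 × 45.06 = 26.09 mR/h
At 1.50 m: 26.09 × (0.730/1.50)² = 26.09 × 0.2368 = 6.178 mR/h.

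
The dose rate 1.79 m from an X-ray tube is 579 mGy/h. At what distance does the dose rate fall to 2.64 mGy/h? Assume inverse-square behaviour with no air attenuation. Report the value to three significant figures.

26.5 m

Intensity scales as (d₁/d₂)², so d₂ = d₁·√(I₁/I₂).
I₁/I₂ = 579/2.64 = 219.3, so d₂ = 1.79 × √219.3 = 26.51 m.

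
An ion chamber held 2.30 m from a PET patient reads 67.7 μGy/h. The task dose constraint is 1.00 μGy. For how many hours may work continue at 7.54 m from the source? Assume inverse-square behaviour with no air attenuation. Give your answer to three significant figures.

By the inverse-square law, rate at 7.54 m:
(2.30/7.54)² = 0.09305, so 67.7 × 0.09305 = 6.299 μGy/h.
Stay time = 1.00 μGy ÷ 6.299 μGy/h = 0.1588 h.

0.159 h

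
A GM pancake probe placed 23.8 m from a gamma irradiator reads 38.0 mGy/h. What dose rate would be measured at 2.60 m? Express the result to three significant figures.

Applying the 1/r² law, scaling from 23.8 m to 2.60 m:
(23.8/2.60)² = 83.79, so 38.0 × 83.79 = 3184 mGy/h.

3180 mGy/h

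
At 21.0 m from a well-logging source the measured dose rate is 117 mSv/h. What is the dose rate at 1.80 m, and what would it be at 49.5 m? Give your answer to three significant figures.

Applying the 1/r² law,
At 1.80 m: 117 × (21.0/1.80)² = 117 × 136.1 = 15920 mSv/h
At 49.5 m: (1.80/49.5)² = 0.001322, so 15920 × 0.001322 = 21.05 mSv/h.

15900 mSv/h; 21.1 mSv/h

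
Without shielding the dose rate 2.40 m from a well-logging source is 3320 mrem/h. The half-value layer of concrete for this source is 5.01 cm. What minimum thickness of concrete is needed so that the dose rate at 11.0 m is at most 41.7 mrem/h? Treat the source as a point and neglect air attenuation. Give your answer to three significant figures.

At 11.0 m, distance alone gives (2.40/11.0)² = 0.04760, so 3320 × 0.04760 = 158.0 mrem/h.
Further attenuation needed: 158.0/41.7 = 3.789.
n = log₂(3.789) = 1.922 half-value layers.
Thickness = 1.922 × 5.01 cm = 9.629 cm.

9.63 cm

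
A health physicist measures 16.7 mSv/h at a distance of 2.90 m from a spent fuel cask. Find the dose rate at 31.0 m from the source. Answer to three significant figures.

0.146 mSv/h

By the inverse-square law, the rate at 31.0 m is
(2.90/31.0)² = 0.008751, so 16.7 × 0.008751 = 0.1461 mSv/h.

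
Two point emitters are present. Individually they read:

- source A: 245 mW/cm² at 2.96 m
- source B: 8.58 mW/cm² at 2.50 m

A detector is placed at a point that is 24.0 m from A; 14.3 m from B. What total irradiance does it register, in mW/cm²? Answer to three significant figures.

Each source contributes Iᵢ·(dᵢ/rᵢ)²; contributions add.
A: 245 × (2.96/24.0)² = 3.727 mW/cm²
B: 8.58 × (2.50/14.3)² = 0.2622 mW/cm²
Total = 3.727 + 0.2622 = 3.989 mW/cm².

3.99 mW/cm²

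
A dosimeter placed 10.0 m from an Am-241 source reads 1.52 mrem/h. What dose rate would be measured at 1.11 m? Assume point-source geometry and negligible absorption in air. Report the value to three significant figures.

Since intensity falls as 1/r², scaling from 10.0 m to 1.11 m:
(10.0/1.11)² = 81.16, so 1.52 × 81.16 = 123.4 mrem/h.

123 mrem/h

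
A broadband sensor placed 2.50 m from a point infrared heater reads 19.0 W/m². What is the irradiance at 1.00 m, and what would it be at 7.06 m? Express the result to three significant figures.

119 W/m²; 2.38 W/m²

Using I₁d₁² = I₂d₂²,
At 1.00 m: (2.50/1.00)² = 6.250, so 19.0 × 6.250 = 118.8 W/m²
At 7.06 m: 118.8 × (1.00/7.06)² = 118.8 × 0.02006 = 2.383 W/m².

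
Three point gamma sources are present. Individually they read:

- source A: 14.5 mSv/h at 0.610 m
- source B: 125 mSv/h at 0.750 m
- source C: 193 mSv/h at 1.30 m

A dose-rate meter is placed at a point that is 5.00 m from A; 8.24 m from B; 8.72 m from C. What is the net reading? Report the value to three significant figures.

By superposition, sum each source's inverse-square contribution:
A: 14.5 × (0.610/5.00)² = 0.2158 mSv/h
B: 125 × (0.750/8.24)² = 1.036 mSv/h
C: 193 × (1.30/8.72)² = 4.290 mSv/h
Total = 0.2158 + 1.036 + 4.290 = 5.542 mSv/h.

5.54 mSv/h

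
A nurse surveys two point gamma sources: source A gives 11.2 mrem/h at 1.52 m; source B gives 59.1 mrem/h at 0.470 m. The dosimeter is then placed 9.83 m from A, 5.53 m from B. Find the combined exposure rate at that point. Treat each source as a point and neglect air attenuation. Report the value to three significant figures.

0.695 mrem/h

Each source contributes Iᵢ·(dᵢ/rᵢ)²; contributions add.
A: 11.2 × (1.52/9.83)² = 0.2678 mrem/h
B: 59.1 × (0.470/5.53)² = 0.4269 mrem/h
Total = 0.2678 + 0.4269 = 0.6947 mrem/h.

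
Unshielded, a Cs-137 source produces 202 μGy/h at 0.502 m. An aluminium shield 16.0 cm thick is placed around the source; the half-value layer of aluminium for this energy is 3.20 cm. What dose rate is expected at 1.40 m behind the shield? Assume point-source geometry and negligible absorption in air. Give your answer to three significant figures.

Distance alone: (0.502/1.40)² = 0.1286, so 202 × 0.1286 = 25.98 μGy/h.
Shield: 16.0/3.20 = 5.000 half-value layers → attenuation 2^(−5.000) = 0.03125.
Combined: 25.98 × 0.03125 = 0.8119 μGy/h.

0.812 μGy/h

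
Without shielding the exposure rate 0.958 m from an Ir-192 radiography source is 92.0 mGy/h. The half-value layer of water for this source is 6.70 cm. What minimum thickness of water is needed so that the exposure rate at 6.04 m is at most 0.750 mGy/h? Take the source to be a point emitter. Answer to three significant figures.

At 6.04 m, distance alone gives (0.958/6.04)² = 0.02516, so 92.0 × 0.02516 = 2.315 mGy/h.
Further attenuation needed: 2.315/0.750 = 3.087.
n = log₂(3.087) = 1.626 half-value layers.
Thickness = 1.626 × 6.70 cm = 10.89 cm.

10.9 cm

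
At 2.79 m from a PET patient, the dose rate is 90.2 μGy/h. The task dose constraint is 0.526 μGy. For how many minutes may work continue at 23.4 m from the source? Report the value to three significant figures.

By the inverse-square law, rate at 23.4 m:
90.2 × (2.79/23.4)² = 90.2 × 0.01422 = 1.283 μGy/h.
Stay time = 0.526 μGy ÷ 1.283 μGy/h = 0.4100 h = 24.60 min.

24.6 min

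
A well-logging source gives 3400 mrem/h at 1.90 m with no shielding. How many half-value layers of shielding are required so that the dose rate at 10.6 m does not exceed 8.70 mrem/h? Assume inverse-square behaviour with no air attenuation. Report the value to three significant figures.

At 10.6 m, distance alone gives 3400 × (1.90/10.6)² = 3400 × 0.03213 = 109.2 mrem/h.
Further attenuation needed: 109.2/8.70 = 12.55.
n = log₂(12.55) = 3.650 half-value layers.

3.65 half-value layers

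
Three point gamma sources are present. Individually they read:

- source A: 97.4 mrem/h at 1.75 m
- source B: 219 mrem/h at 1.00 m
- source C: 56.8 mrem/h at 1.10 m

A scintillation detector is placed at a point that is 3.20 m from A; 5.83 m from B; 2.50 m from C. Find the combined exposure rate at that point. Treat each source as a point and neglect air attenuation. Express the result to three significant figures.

By superposition, sum each source's inverse-square contribution:
A: 97.4 × (1.75/3.20)² = 29.13 mrem/h
B: 219 × (1.00/5.83)² = 6.443 mrem/h
C: 56.8 × (1.10/2.50)² = 11.00 mrem/h
Total = 29.13 + 6.443 + 11.00 = 46.57 mrem/h.

46.6 mrem/h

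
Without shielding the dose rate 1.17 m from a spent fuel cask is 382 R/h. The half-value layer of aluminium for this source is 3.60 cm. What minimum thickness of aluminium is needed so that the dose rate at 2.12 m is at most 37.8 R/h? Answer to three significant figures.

At 2.12 m, distance alone gives 382 × (1.17/2.12)² = 382 × 0.3046 = 116.4 R/h.
Further attenuation needed: 116.4/37.8 = 3.079.
n = log₂(3.079) = 1.622 half-value layers.
Thickness = 1.622 × 3.60 cm = 5.839 cm.

5.84 cm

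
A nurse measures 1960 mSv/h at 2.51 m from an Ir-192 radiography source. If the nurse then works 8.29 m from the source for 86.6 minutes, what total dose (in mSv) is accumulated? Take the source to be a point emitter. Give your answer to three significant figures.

Using I₁d₁² = I₂d₂², rate at 8.29 m:
1960 × (2.51/8.29)² = 1960 × 0.09167 = 179.7 mSv/h.
Dose = rate × time = 179.7 mSv/h × 1.443 h = 259.3 mSv.

259 mSv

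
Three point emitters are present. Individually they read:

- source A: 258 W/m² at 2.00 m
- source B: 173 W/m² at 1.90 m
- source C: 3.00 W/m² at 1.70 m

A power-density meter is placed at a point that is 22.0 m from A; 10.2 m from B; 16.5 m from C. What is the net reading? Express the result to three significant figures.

By superposition, sum each source's inverse-square contribution:
A: 258 × (2.00/22.0)² = 2.132 W/m²
B: 173 × (1.90/10.2)² = 6.003 W/m²
C: 3.00 × (1.70/16.5)² = 0.03185 W/m²
Total = 2.132 + 6.003 + 0.03185 = 8.167 W/m².

8.17 W/m²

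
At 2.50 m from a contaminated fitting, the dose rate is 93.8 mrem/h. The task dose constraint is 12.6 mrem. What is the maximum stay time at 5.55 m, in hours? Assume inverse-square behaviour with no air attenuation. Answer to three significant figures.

0.662 h

Applying the 1/r² law, rate at 5.55 m:
(2.50/5.55)² = 0.2029, so 93.8 × 0.2029 = 19.03 mrem/h.
Stay time = 12.6 mrem ÷ 19.03 mrem/h = 0.6621 h.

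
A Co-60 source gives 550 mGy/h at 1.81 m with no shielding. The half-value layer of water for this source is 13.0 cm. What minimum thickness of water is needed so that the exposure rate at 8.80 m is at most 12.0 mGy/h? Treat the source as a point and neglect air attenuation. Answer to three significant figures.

12.4 cm

At 8.80 m, distance alone gives (1.81/8.80)² = 0.04231, so 550 × 0.04231 = 23.27 mGy/h.
Further attenuation needed: 23.27/12.0 = 1.939.
n = log₂(1.939) = 0.9553 half-value layers.
Thickness = 0.9553 × 13.0 cm = 12.42 cm.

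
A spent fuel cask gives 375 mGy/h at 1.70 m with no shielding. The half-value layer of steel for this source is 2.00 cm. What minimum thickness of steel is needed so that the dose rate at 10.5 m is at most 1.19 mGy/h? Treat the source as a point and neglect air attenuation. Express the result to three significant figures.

6.09 cm

At 10.5 m, distance alone gives 375 × (1.70/10.5)² = 375 × 0.02621 = 9.829 mGy/h.
Further attenuation needed: 9.829/1.19 = 8.260.
n = log₂(8.260) = 3.046 half-value layers.
Thickness = 3.046 × 2.00 cm = 6.092 cm.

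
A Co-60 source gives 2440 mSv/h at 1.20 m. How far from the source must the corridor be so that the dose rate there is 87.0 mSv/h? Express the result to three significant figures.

By the inverse-square law, d₂ = d₁·√(I₁/I₂).
I₁/I₂ = 2440/87.0 = 28.05, so d₂ = 1.20 × √28.05 = 6.355 m.

6.36 m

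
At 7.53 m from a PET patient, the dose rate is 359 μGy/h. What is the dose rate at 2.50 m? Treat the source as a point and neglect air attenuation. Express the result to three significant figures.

Applying the 1/r² law, the rate at 2.50 m is
359 × (7.53/2.50)² = 359 × 9.072 = 3257 μGy/h.

3260 μGy/h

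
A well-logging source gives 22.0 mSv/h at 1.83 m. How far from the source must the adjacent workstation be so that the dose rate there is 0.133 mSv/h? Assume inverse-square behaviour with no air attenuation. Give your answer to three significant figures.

23.5 m

Using I₁d₁² = I₂d₂², d₂ = d₁·√(I₁/I₂).
I₁/I₂ = 22.0/0.133 = 165.4, so d₂ = 1.83 × √165.4 = 23.54 m.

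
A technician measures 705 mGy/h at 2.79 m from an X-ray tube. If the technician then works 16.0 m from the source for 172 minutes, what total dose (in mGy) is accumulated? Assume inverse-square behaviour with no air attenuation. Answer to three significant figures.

Intensity scales as (d₁/d₂)², so rate at 16.0 m:
(2.79/16.0)² = 0.03041, so 705 × 0.03041 = 21.44 mGy/h.
Dose = rate × time = 21.44 mGy/h × 2.867 h = 61.47 mGy.

61.5 mGy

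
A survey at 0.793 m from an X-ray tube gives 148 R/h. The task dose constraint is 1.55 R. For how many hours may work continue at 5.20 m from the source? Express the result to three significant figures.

By the inverse-square law, rate at 5.20 m:
148 × (0.793/5.20)² = 148 × 0.02326 = 3.442 R/h.
Stay time = 1.55 R ÷ 3.442 R/h = 0.4503 h.

0.450 h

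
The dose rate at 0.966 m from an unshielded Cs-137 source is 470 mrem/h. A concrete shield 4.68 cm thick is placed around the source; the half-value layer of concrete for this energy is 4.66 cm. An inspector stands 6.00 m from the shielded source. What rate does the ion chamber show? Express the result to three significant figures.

Distance alone: (0.966/6.00)² = 0.02592, so 470 × 0.02592 = 12.18 mrem/h.
Shield: 4.68/4.66 = 1.004 half-value layers → attenuation 2^(−1.004) = 0.4986.
Combined: 12.18 × 0.4986 = 6.073 mrem/h.

6.07 mrem/h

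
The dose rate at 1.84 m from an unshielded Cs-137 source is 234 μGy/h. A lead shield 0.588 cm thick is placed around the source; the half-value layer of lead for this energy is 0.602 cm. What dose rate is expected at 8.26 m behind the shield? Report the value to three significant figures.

5.90 μGy/h

Distance alone: (1.84/8.26)² = 0.04962, so 234 × 0.04962 = 11.61 μGy/h.
Shield: 0.588/0.602 = 0.9767 half-value layers → attenuation 2^(−0.9767) = 0.5081.
Combined: 11.61 × 0.5081 = 5.899 μGy/h.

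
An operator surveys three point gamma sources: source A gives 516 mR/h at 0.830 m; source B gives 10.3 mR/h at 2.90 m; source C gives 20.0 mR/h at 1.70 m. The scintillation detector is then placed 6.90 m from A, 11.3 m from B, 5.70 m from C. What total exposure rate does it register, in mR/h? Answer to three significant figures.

By superposition, sum each source's inverse-square contribution:
A: 516 × (0.830/6.90)² = 7.466 mR/h
B: 10.3 × (2.90/11.3)² = 0.6784 mR/h
C: 20.0 × (1.70/5.70)² = 1.779 mR/h
Total = 7.466 + 0.6784 + 1.779 = 9.923 mR/h.

9.92 mR/h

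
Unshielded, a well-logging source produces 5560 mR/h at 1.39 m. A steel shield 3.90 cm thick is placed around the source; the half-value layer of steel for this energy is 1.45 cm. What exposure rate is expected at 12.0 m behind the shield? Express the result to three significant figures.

Distance alone: (1.39/12.0)² = 0.01342, so 5560 × 0.01342 = 74.62 mR/h.
Shield: 3.90/1.45 = 2.690 half-value layers → attenuation 2^(−2.690) = 0.1550.
Combined: 74.62 × 0.1550 = 11.57 mR/h.

11.6 mR/h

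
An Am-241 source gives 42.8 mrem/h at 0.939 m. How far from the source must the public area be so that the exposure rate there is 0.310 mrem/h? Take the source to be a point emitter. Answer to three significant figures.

11.0 m

By the inverse-square law, d₂ = d₁·√(I₁/I₂).
I₁/I₂ = 42.8/0.310 = 138.1, so d₂ = 0.939 × √138.1 = 11.03 m.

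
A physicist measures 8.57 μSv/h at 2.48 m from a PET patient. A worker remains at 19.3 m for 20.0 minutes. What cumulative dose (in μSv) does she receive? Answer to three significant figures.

Using I₁d₁² = I₂d₂², rate at 19.3 m:
8.57 × (2.48/19.3)² = 8.57 × 0.01651 = 0.1415 μSv/h.
Dose = rate × time = 0.1415 μSv/h × 0.3333 h = 0.04716 μSv.

0.0472 μSv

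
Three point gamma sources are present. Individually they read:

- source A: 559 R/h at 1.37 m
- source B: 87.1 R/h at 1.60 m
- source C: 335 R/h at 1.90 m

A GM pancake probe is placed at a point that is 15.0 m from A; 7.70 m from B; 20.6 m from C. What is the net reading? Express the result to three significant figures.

11.3 R/h

Each source contributes Iᵢ·(dᵢ/rᵢ)²; contributions add.
A: 559 × (1.37/15.0)² = 4.663 R/h
B: 87.1 × (1.60/7.70)² = 3.761 R/h
C: 335 × (1.90/20.6)² = 2.850 R/h
Total = 4.663 + 3.761 + 2.850 = 11.27 R/h.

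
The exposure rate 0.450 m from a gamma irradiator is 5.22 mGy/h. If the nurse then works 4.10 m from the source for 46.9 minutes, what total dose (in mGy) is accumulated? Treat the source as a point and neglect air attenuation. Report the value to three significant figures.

Using I₁d₁² = I₂d₂², rate at 4.10 m:
(0.450/4.10)² = 0.01205, so 5.22 × 0.01205 = 0.06290 mGy/h.
Dose = rate × time = 0.06290 mGy/h × 0.7817 h = 0.04917 mGy.

0.0492 mGy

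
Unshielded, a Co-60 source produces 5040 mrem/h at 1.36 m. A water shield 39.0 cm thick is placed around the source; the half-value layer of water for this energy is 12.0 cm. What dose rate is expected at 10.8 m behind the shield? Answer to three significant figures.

Distance alone: (1.36/10.8)² = 0.01586, so 5040 × 0.01586 = 79.93 mrem/h.
Shield: 39.0/12.0 = 3.250 half-value layers → attenuation 2^(−3.250) = 0.1051.
Combined: 79.93 × 0.1051 = 8.401 mrem/h.

8.40 mrem/h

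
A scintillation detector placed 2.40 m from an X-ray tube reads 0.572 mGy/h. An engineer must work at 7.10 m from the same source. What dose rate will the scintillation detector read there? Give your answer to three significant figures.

0.0654 mGy/h

Intensity scales as (d₁/d₂)², so scaling from 2.40 m to 7.10 m:
0.572 × (2.40/7.10)² = 0.572 × 0.1143 = 0.06538 mGy/h.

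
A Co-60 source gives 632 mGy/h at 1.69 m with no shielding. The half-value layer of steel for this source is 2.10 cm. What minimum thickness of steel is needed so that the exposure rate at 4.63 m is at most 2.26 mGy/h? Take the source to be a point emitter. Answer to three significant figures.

At 4.63 m, distance alone gives 632 × (1.69/4.63)² = 632 × 0.1332 = 84.18 mGy/h.
Further attenuation needed: 84.18/2.26 = 37.25.
n = log₂(37.25) = 5.219 half-value layers.
Thickness = 5.219 × 2.10 cm = 10.96 cm.

11.0 cm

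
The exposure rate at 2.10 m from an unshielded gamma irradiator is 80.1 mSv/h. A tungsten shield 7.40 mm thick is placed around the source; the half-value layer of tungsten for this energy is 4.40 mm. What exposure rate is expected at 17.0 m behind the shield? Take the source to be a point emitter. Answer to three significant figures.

0.381 mSv/h

Distance alone: (2.10/17.0)² = 0.01526, so 80.1 × 0.01526 = 1.222 mSv/h.
Shield: 7.40/4.40 = 1.682 half-value layers → attenuation 2^(−1.682) = 0.3117.
Combined: 1.222 × 0.3117 = 0.3809 mSv/h.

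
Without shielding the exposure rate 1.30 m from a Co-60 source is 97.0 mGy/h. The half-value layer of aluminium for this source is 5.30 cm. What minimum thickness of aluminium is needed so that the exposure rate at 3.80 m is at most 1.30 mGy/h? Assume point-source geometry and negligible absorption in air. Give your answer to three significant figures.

At 3.80 m, distance alone gives 97.0 × (1.30/3.80)² = 97.0 × 0.1170 = 11.35 mGy/h.
Further attenuation needed: 11.35/1.30 = 8.731.
n = log₂(8.731) = 3.126 half-value layers.
Thickness = 3.126 × 5.30 cm = 16.57 cm.

16.6 cm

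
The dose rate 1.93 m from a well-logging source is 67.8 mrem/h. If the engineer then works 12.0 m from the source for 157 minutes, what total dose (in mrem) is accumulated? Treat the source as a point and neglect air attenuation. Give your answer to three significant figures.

4.59 mrem

Using I₁d₁² = I₂d₂², rate at 12.0 m:
67.8 × (1.93/12.0)² = 67.8 × 0.02587 = 1.754 mrem/h.
Dose = rate × time = 1.754 mrem/h × 2.617 h = 4.590 mrem.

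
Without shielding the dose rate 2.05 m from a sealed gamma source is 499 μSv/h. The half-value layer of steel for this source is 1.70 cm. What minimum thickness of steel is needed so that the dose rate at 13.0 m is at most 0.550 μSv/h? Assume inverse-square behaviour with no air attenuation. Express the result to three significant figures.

7.64 cm

At 13.0 m, distance alone gives 499 × (2.05/13.0)² = 499 × 0.02487 = 12.41 μSv/h.
Further attenuation needed: 12.41/0.550 = 22.56.
n = log₂(22.56) = 4.496 half-value layers.
Thickness = 4.496 × 1.70 cm = 7.643 cm.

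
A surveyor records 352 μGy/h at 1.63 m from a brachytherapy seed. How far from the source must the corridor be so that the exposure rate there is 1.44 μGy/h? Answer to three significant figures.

25.5 m

Since intensity falls as 1/r², d₂ = d₁·√(I₁/I₂).
I₁/I₂ = 352/1.44 = 244.4, so d₂ = 1.63 × √244.4 = 25.48 m.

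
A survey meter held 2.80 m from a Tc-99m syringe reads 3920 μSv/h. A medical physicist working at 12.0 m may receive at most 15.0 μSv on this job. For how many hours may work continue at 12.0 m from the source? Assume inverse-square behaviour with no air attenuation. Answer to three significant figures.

Intensity scales as (d₁/d₂)², so rate at 12.0 m:
(2.80/12.0)² = 0.05444, so 3920 × 0.05444 = 213.4 μSv/h.
Stay time = 15.0 μSv ÷ 213.4 μSv/h = 0.07029 h.

0.0703 h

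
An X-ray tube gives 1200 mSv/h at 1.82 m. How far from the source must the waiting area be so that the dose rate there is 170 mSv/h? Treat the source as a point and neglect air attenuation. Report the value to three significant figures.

4.84 m

By the inverse-square law, d₂ = d₁·√(I₁/I₂).
I₁/I₂ = 1200/170 = 7.059, so d₂ = 1.82 × √7.059 = 4.836 m.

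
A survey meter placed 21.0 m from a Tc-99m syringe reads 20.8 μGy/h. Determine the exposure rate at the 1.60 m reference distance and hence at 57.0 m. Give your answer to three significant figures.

Since intensity falls as 1/r²,
At 1.60 m: (21.0/1.60)² = 172.3, so 20.8 × 172.3 = 3584 μGy/h
At 57.0 m: (1.60/57.0)² = 0.0007879, so 3584 × 0.0007879 = 2.824 μGy/h.

3580 μGy/h; 2.82 μGy/h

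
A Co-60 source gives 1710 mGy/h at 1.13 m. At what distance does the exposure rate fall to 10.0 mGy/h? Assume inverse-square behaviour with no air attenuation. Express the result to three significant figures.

By the inverse-square law, d₂ = d₁·√(I₁/I₂).
I₁/I₂ = 1710/10.0 = 171.0, so d₂ = 1.13 × √171.0 = 14.78 m.

14.8 m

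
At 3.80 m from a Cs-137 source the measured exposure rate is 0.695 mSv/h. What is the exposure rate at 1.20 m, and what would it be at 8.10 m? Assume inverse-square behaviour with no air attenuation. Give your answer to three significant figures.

Since intensity falls as 1/r²,
At 1.20 m: (3.80/1.20)² = 10.03, so 0.695 × 10.03 = 6.971 mSv/h
At 8.10 m: (1.20/8.10)² = 0.02195, so 6.971 × 0.02195 = 0.1530 mSv/h.

6.97 mSv/h; 0.153 mSv/h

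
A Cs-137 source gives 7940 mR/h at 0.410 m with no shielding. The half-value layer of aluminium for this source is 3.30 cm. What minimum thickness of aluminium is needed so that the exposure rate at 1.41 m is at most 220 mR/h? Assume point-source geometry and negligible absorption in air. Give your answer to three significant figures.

5.31 cm

At 1.41 m, distance alone gives (0.410/1.41)² = 0.08455, so 7940 × 0.08455 = 671.3 mR/h.
Further attenuation needed: 671.3/220 = 3.051.
n = log₂(3.051) = 1.609 half-value layers.
Thickness = 1.609 × 3.30 cm = 5.310 cm.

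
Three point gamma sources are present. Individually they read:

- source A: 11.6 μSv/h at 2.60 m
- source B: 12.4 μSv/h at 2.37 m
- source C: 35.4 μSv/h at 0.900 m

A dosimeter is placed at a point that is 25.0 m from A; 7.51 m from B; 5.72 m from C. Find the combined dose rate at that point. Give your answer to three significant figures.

2.24 μSv/h

By superposition, sum each source's inverse-square contribution:
A: 11.6 × (2.60/25.0)² = 0.1255 μSv/h
B: 12.4 × (2.37/7.51)² = 1.235 μSv/h
C: 35.4 × (0.900/5.72)² = 0.8764 μSv/h
Total = 0.1255 + 1.235 + 0.8764 = 2.237 μSv/h.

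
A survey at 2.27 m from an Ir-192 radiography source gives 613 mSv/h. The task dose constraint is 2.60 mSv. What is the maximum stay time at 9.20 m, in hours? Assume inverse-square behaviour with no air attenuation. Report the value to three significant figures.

Using I₁d₁² = I₂d₂², rate at 9.20 m:
613 × (2.27/9.20)² = 613 × 0.06088 = 37.32 mSv/h.
Stay time = 2.60 mSv ÷ 37.32 mSv/h = 0.06967 h.

0.0697 h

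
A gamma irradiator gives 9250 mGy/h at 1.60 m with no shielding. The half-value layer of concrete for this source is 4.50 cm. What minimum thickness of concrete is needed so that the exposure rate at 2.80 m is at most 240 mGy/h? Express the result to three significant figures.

At 2.80 m, distance alone gives (1.60/2.80)² = 0.3265, so 9250 × 0.3265 = 3020 mGy/h.
Further attenuation needed: 3020/240 = 12.58.
n = log₂(12.58) = 3.653 half-value layers.
Thickness = 3.653 × 4.50 cm = 16.44 cm.

16.4 cm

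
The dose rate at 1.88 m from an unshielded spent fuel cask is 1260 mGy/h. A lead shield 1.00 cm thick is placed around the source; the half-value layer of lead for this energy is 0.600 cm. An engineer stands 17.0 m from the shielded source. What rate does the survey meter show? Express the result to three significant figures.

4.85 mGy/h

Distance alone: 1260 × (1.88/17.0)² = 1260 × 0.01223 = 15.41 mGy/h.
Shield: 1.00/0.600 = 1.667 half-value layers → attenuation 2^(−1.667) = 0.3149.
Combined: 15.41 × 0.3149 = 4.853 mGy/h.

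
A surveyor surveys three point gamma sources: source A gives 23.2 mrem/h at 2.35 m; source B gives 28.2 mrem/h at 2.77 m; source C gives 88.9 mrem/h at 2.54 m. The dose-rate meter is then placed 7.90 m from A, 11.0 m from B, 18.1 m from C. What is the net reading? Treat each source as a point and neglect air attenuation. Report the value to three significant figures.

5.59 mrem/h

By superposition, sum each source's inverse-square contribution:
A: 23.2 × (2.35/7.90)² = 2.053 mrem/h
B: 28.2 × (2.77/11.0)² = 1.788 mrem/h
C: 88.9 × (2.54/18.1)² = 1.751 mrem/h
Total = 2.053 + 1.788 + 1.751 = 5.592 mrem/h.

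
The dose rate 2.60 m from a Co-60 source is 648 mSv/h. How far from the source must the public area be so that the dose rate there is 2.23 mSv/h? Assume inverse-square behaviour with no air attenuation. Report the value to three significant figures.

By the inverse-square law, d₂ = d₁·√(I₁/I₂).
I₁/I₂ = 648/2.23 = 290.6, so d₂ = 2.60 × √290.6 = 44.32 m.

44.3 m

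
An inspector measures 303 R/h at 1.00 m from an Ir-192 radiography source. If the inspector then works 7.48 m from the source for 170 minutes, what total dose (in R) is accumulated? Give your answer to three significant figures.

15.3 R

Applying the 1/r² law, rate at 7.48 m:
303 × (1.00/7.48)² = 303 × 0.01787 = 5.415 R/h.
Dose = rate × time = 5.415 R/h × 2.833 h = 15.34 R.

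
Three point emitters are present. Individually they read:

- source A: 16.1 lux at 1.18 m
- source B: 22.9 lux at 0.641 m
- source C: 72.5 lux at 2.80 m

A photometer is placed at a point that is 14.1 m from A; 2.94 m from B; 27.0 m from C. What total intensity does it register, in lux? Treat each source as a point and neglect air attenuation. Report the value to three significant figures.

Each source contributes Iᵢ·(dᵢ/rᵢ)²; contributions add.
A: 16.1 × (1.18/14.1)² = 0.1128 lux
B: 22.9 × (0.641/2.94)² = 1.089 lux
C: 72.5 × (2.80/27.0)² = 0.7797 lux
Total = 0.1128 + 1.089 + 0.7797 = 1.981 lux.

1.98 lux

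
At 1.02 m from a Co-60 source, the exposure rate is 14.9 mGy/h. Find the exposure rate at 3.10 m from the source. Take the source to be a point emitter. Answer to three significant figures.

By the inverse-square law, the rate at 3.10 m is
14.9 × (1.02/3.10)² = 14.9 × 0.1083 = 1.614 mGy/h.

1.61 mGy/h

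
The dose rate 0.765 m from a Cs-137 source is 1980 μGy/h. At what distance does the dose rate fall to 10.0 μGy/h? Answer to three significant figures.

10.8 m

Using I₁d₁² = I₂d₂², d₂ = d₁·√(I₁/I₂).
I₁/I₂ = 1980/10.0 = 198.0, so d₂ = 0.765 × √198.0 = 10.76 m.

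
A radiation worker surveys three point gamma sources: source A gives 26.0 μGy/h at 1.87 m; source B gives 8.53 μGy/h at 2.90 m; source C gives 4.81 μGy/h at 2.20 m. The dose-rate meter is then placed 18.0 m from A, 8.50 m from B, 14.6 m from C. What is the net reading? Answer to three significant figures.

By superposition, sum each source's inverse-square contribution:
A: 26.0 × (1.87/18.0)² = 0.2806 μGy/h
B: 8.53 × (2.90/8.50)² = 0.9929 μGy/h
C: 4.81 × (2.20/14.6)² = 0.1092 μGy/h
Total = 0.2806 + 0.9929 + 0.1092 = 1.383 μGy/h.

1.38 μGy/h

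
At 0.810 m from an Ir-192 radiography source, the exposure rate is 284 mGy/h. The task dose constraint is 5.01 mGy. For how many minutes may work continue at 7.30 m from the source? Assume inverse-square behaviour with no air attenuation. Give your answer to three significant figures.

86.0 min

Applying the 1/r² law, rate at 7.30 m:
284 × (0.810/7.30)² = 284 × 0.01231 = 3.496 mGy/h.
Stay time = 5.01 mGy ÷ 3.496 mGy/h = 1.433 h = 85.98 min.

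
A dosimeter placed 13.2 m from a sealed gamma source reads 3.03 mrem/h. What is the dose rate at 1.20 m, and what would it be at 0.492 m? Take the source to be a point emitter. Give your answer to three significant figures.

367 mrem/h; 2180 mrem/h

By the inverse-square law,
At 1.20 m: (13.2/1.20)² = 121.0, so 3.03 × 121.0 = 366.6 mrem/h
At 0.492 m: 366.6 × (1.20/0.492)² = 366.6 × 5.949 = 2181 mrem/h.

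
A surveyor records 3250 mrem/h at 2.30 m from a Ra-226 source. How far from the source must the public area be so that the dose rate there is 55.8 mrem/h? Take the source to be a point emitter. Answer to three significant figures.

Intensity scales as (d₁/d₂)², so d₂ = d₁·√(I₁/I₂).
I₁/I₂ = 3250/55.8 = 58.24, so d₂ = 2.30 × √58.24 = 17.55 m.

17.6 m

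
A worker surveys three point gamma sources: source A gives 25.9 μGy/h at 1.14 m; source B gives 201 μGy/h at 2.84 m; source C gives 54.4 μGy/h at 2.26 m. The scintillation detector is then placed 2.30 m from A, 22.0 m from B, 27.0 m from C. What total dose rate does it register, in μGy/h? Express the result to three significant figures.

Each source contributes Iᵢ·(dᵢ/rᵢ)²; contributions add.
A: 25.9 × (1.14/2.30)² = 6.363 μGy/h
B: 201 × (2.84/22.0)² = 3.350 μGy/h
C: 54.4 × (2.26/27.0)² = 0.3811 μGy/h
Total = 6.363 + 3.350 + 0.3811 = 10.09 μGy/h.

10.1 μGy/h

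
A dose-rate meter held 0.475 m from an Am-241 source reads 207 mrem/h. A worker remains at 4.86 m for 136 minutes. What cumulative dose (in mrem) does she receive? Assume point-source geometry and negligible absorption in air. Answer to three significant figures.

4.48 mrem

By the inverse-square law, rate at 4.86 m:
(0.475/4.86)² = 0.009552, so 207 × 0.009552 = 1.977 mrem/h.
Dose = rate × time = 1.977 mrem/h × 2.267 h = 4.482 mrem.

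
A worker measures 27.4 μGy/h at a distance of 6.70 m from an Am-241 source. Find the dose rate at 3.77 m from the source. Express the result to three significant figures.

86.5 μGy/h

Since intensity falls as 1/r², the rate at 3.77 m is
27.4 × (6.70/3.77)² = 27.4 × 3.158 = 86.53 μGy/h.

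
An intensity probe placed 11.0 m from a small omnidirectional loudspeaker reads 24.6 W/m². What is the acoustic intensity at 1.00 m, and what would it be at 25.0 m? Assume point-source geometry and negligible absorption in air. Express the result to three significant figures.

2980 W/m²; 4.76 W/m²

Since intensity falls as 1/r²,
At 1.00 m: 24.6 × (11.0/1.00)² = 24.6 × 121.0 = 2977 W/m²
At 25.0 m: 2977 × (1.00/25.0)² = 2977 × 0.001600 = 4.763 W/m².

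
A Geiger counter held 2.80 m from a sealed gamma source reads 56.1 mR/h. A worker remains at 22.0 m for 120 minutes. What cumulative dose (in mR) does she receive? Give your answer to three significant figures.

1.82 mR

Applying the 1/r² law, rate at 22.0 m:
56.1 × (2.80/22.0)² = 56.1 × 0.01620 = 0.9088 mR/h.
Dose = rate × time = 0.9088 mR/h × 2.000 h = 1.818 mR.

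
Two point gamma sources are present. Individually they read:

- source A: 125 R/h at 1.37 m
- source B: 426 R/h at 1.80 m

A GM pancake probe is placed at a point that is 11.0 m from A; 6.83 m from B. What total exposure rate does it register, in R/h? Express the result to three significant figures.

31.5 R/h

Each source contributes Iᵢ·(dᵢ/rᵢ)²; contributions add.
A: 125 × (1.37/11.0)² = 1.939 R/h
B: 426 × (1.80/6.83)² = 29.59 R/h
Total = 1.939 + 29.59 = 31.53 R/h.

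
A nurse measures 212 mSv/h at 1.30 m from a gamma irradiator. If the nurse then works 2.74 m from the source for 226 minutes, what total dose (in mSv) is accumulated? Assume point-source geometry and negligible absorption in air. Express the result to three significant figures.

180 mSv

By the inverse-square law, rate at 2.74 m:
212 × (1.30/2.74)² = 212 × 0.2251 = 47.72 mSv/h.
Dose = rate × time = 47.72 mSv/h × 3.767 h = 179.8 mSv.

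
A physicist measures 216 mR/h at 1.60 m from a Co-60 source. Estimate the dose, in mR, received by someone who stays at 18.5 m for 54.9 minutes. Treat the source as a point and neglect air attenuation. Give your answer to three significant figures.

1.48 mR

Intensity scales as (d₁/d₂)², so rate at 18.5 m:
(1.60/18.5)² = 0.007480, so 216 × 0.007480 = 1.616 mR/h.
Dose = rate × time = 1.616 mR/h × 0.9150 h = 1.479 mR.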